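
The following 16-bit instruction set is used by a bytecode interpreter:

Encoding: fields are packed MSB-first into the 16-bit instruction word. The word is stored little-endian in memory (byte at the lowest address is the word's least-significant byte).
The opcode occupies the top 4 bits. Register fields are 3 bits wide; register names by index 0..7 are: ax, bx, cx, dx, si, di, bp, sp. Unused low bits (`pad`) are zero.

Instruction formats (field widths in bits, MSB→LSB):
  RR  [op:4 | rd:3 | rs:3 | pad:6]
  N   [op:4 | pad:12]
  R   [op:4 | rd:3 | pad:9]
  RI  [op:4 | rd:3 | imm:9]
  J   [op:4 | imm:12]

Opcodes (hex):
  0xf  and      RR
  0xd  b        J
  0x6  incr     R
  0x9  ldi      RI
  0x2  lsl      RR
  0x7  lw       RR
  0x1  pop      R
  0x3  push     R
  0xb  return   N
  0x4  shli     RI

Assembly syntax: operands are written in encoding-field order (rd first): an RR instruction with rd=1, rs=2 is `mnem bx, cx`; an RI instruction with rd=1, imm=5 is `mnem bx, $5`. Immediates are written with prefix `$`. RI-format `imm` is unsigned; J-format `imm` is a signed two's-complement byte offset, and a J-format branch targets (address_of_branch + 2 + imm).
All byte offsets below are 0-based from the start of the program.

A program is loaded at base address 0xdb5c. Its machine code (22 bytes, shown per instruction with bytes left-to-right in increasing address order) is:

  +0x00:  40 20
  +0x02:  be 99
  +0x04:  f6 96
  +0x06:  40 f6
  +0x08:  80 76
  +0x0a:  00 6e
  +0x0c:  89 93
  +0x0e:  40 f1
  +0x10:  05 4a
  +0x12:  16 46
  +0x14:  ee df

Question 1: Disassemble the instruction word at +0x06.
and dx, bx

@+06  little-endian(40 f6) = 0xf640
  top 4b → 0xf → and [RR]
  rd@[11:9]=0x3 ⇒ dx
  rs@[8:6]=0x1 ⇒ bx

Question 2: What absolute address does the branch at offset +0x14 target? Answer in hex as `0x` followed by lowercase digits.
+0x14: ee df ⇒ word 0xdfee (little)
  opcode bits[15:12]=0xd: b/J
  imm: (w>>0)&0xfff=0xfee (s12→-18) → $-18
  target = base 0xdb5c + off 0x14 + 2 + imm -18 = 0xdb60

0xdb60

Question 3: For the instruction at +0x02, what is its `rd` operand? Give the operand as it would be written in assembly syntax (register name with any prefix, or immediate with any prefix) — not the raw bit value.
si

@+02  little-endian(be 99) = 0x99be
  opcode bits[15:12]=0x9: ldi/RI
  rd: (w>>9)&0x7=0x4 → si
  imm: (w>>0)&0x1ff=0x1be → $446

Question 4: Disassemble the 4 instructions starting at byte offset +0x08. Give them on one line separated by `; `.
lw dx, cx; incr sp; ldi bx, $393; and ax, di

@+08  little-endian(80 76) = 0x7680
  opcode bits[15:12]=0x7: lw/RR
  rd: (w>>9)&0x7=0x3 → dx
  rs: (w>>6)&0x7=0x2 → cx
@+0a  little-endian(00 6e) = 0x6e00
  opcode bits[15:12]=0x6: incr/R
  rd: (w>>9)&0x7=0x7 → sp
@+0c  little-endian(89 93) = 0x9389
  opcode bits[15:12]=0x9: ldi/RI
  rd: (w>>9)&0x7=0x1 → bx
  imm: (w>>0)&0x1ff=0x189 → $393
@+0e  little-endian(40 f1) = 0xf140
  opcode bits[15:12]=0xf: and/RR
  rd: (w>>9)&0x7=0x0 → ax
  rs: (w>>6)&0x7=0x5 → di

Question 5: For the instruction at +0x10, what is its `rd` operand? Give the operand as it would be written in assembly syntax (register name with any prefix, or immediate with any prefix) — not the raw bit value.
[10] 05 4a → 0x4a05
  top 4b → 0x4 → shli [RI]
  rd@[11:9]=0x5 ⇒ di
  imm@[8:0]=0x5 ⇒ $5

di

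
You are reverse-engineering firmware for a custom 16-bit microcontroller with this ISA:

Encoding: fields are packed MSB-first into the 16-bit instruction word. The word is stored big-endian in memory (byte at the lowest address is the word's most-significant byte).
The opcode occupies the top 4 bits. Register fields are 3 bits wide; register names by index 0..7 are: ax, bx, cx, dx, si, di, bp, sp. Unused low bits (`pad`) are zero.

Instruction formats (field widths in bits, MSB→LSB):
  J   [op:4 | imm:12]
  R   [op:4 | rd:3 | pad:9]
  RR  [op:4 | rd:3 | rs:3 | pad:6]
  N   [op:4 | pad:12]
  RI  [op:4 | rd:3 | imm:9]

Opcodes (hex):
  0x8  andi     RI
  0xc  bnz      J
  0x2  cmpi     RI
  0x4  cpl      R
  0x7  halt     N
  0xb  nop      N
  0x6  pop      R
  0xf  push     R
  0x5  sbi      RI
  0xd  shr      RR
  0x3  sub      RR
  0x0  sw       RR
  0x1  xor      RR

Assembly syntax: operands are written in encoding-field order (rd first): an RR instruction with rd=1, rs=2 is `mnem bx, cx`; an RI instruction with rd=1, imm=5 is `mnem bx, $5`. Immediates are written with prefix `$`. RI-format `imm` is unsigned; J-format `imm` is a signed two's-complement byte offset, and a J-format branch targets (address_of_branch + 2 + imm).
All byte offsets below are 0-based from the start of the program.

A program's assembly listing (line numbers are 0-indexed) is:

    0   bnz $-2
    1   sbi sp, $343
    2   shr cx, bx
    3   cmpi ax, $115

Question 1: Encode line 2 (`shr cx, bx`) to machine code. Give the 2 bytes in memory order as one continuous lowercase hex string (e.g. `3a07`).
2. shr fields op=0xd:4|rd=2:3|rs=1:3|pad=0:6 → word d440h → d4 40

d440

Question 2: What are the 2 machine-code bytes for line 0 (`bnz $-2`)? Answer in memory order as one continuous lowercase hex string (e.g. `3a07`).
cffe

L0: bnz op=0xc:4|imm=-2:12 ⇒ 0xcffe ⇒ big cf fe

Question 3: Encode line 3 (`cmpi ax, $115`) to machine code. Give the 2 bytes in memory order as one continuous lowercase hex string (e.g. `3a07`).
3. cmpi fields op=0x2:4|rd=0:3|imm=115:9 → word 2073h → 20 73

2073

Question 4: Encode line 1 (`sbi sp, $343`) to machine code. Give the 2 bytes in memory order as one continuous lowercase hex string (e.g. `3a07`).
L1: sbi op=0x5:4|rd=7:3|imm=343:9 ⇒ 0x5f57 ⇒ big 5f 57

5f57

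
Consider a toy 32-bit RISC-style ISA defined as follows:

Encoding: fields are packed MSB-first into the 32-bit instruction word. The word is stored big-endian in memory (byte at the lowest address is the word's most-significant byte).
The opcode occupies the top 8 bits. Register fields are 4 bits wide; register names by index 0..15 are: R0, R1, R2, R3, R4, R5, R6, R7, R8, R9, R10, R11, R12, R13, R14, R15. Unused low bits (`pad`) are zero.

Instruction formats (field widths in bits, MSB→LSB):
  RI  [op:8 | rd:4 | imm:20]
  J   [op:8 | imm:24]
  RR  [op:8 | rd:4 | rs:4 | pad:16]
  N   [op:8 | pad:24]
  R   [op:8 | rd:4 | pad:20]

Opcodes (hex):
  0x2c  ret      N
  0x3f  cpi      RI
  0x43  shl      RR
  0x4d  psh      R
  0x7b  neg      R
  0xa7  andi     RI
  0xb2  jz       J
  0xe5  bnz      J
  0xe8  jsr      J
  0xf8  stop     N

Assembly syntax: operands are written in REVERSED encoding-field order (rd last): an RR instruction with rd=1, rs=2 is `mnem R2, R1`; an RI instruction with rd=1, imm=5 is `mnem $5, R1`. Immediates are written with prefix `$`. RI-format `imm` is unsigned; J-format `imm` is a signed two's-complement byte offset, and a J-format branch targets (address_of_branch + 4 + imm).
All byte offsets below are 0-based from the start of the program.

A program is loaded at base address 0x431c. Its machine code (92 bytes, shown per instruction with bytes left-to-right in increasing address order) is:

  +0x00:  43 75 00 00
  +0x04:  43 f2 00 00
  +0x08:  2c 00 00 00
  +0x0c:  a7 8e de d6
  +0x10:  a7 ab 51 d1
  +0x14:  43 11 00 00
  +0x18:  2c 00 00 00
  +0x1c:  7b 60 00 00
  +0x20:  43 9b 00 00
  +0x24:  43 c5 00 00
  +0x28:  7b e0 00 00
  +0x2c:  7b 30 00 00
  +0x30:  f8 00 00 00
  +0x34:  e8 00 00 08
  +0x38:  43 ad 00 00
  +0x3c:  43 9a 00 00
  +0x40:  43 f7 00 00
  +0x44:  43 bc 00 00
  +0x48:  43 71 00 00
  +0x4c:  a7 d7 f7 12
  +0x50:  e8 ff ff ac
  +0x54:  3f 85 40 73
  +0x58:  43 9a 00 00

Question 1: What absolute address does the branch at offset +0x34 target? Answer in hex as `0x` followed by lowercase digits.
0x435c

off 0x34: read e8 00 00 08 as big → 0xe8000008
  op=0xe8000008>>24=0xe8 ⇒ jsr (J)
  imm@[23:0]=0x8 ⇒ $8
  target = base 0x431c + off 0x34 + 4 + imm 8 = 0x435c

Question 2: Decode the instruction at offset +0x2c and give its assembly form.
+0x2c: 7b 30 00 00 ⇒ word 0x7b300000 (big)
  opcode bits[31:24]=0x7b: neg/R
  rd@[23:20]=0x3 ⇒ R3

neg R3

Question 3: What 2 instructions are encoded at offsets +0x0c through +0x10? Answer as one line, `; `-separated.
off 0x0c: read a7 8e de d6 as big → 0xa78eded6
  top 8b → 0xa7 → andi [RI]
  [23:20] rd=8 = R8
  [19:0] imm=974550 = $974550
off 0x10: read a7 ab 51 d1 as big → 0xa7ab51d1
  top 8b → 0xa7 → andi [RI]
  [23:20] rd=10 = R10
  [19:0] imm=741841 = $741841

andi $974550, R8; andi $741841, R10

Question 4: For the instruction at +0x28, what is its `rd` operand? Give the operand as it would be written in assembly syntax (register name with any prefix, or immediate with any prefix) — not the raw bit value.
R14

[28] 7b e0 00 00 → 0x7be00000
  opcode bits[31:24]=0x7b: neg/R
  [23:20] rd=14 = R14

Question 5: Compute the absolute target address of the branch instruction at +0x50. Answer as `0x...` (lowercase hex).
0x431c

off 0x50: read e8 ff ff ac as big → 0xe8ffffac
  op=0xe8ffffac>>24=0xe8 ⇒ jsr (J)
  imm@[23:0]=0xffffac (s24→-84) ⇒ $-84
  target = base 0x431c + off 0x50 + 4 + imm -84 = 0x431c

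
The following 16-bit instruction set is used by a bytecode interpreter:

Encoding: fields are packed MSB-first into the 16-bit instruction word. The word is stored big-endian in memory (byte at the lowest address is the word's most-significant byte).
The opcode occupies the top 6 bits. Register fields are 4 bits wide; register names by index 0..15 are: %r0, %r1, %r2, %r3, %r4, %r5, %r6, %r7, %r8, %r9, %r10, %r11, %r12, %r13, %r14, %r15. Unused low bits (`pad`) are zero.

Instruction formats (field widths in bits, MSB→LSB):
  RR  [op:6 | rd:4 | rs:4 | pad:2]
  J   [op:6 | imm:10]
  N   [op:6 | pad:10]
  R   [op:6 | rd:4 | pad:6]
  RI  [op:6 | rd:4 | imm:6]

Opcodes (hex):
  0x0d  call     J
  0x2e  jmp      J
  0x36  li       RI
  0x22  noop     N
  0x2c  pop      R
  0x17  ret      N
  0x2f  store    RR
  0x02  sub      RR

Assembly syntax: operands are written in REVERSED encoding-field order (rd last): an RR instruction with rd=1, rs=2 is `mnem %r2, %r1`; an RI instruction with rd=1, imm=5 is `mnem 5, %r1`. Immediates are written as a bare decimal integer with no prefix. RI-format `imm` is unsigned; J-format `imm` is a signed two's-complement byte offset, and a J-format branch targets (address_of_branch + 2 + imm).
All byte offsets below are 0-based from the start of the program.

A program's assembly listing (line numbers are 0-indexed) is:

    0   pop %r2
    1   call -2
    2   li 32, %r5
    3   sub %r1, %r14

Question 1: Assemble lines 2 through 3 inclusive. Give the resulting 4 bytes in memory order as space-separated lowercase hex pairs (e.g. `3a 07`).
d9 60 0b 84

L2: li op=0x36:6|rd=5:4|imm=32:6 ⇒ 0xd960 ⇒ big d9 60
L3: sub op=0x2:6|rd=14:4|rs=1:4|pad=0:2 ⇒ 0x0b84 ⇒ big 0b 84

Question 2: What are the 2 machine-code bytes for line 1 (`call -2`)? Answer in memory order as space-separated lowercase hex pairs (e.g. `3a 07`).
37 fe

L1: call op=0xd:6|imm=-2:10 ⇒ 0x37fe ⇒ big 37 fe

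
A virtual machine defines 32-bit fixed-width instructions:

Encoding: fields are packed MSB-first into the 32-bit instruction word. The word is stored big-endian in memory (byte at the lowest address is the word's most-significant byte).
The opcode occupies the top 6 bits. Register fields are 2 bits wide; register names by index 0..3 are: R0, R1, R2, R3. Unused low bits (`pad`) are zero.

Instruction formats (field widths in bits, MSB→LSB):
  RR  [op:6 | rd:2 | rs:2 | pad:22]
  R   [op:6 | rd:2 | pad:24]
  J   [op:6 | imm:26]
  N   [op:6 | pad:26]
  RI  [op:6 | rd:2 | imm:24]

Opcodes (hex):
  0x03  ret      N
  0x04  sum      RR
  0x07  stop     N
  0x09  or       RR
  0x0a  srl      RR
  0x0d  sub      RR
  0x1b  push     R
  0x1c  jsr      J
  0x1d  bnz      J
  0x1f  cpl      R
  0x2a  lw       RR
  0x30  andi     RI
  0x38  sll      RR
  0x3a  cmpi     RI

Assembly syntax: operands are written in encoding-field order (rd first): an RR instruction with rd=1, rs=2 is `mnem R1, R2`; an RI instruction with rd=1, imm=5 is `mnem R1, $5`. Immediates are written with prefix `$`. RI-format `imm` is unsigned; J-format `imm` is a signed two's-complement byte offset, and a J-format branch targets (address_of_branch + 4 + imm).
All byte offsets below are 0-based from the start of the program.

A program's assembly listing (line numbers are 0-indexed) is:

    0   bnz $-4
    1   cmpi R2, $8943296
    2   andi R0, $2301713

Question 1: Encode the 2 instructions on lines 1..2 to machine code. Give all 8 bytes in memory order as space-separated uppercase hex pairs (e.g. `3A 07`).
EA 88 76 C0 C0 23 1F 11

line 1 (cmpi): pack op=0x3a:6|rd=2:2|imm=8943296:24 = 0xea8876c0; big→ ea 88 76 c0
line 2 (andi): pack op=0x30:6|rd=0:2|imm=2301713:24 = 0xc0231f11; big→ c0 23 1f 11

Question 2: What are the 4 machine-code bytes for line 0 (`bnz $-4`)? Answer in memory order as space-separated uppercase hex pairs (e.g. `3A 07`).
line 0 (bnz): pack op=0x1d:6|imm=-4:26 = 0x77fffffc; big→ 77 ff ff fc

77 FF FF FC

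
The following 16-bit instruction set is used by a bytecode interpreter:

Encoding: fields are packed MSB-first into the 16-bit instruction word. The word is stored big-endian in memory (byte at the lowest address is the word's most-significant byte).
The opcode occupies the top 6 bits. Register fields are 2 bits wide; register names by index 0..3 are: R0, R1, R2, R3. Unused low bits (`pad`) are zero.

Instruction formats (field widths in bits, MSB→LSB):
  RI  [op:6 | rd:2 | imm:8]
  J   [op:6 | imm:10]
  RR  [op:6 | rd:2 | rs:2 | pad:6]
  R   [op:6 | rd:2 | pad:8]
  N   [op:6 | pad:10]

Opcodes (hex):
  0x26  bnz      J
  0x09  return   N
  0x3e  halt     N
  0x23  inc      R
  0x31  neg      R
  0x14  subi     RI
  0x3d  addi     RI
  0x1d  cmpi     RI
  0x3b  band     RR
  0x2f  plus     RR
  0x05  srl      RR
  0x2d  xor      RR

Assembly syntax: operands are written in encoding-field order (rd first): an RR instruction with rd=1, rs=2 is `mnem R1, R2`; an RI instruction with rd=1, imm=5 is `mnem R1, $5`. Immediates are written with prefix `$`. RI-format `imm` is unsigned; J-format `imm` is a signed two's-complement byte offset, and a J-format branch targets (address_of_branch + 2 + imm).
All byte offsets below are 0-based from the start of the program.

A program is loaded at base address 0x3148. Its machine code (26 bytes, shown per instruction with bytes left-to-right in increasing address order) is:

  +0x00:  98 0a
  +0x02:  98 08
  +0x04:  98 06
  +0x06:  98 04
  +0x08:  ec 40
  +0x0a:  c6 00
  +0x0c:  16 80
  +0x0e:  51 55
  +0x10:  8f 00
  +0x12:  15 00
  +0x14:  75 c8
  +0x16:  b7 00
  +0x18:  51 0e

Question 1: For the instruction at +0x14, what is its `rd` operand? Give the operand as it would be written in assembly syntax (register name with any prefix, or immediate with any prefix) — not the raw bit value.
[14] 75 c8 → 0x75c8
  top 6b → 0x1d → cmpi [RI]
  [9:8] rd=1 = R1
  [7:0] imm=200 = $200

R1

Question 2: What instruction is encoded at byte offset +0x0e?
subi R1, $85

[0e] 51 55 → 0x5155
  top 6b → 0x14 → subi [RI]
  rd@[9:8]=0x1 ⇒ R1
  imm@[7:0]=0x55 ⇒ $85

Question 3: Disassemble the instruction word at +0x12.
srl R1, R0

off 0x12: read 15 00 as big → 0x1500
  opcode bits[15:10]=0x5: srl/RR
  rd@[9:8]=0x1 ⇒ R1
  rs@[7:6]=0x0 ⇒ R0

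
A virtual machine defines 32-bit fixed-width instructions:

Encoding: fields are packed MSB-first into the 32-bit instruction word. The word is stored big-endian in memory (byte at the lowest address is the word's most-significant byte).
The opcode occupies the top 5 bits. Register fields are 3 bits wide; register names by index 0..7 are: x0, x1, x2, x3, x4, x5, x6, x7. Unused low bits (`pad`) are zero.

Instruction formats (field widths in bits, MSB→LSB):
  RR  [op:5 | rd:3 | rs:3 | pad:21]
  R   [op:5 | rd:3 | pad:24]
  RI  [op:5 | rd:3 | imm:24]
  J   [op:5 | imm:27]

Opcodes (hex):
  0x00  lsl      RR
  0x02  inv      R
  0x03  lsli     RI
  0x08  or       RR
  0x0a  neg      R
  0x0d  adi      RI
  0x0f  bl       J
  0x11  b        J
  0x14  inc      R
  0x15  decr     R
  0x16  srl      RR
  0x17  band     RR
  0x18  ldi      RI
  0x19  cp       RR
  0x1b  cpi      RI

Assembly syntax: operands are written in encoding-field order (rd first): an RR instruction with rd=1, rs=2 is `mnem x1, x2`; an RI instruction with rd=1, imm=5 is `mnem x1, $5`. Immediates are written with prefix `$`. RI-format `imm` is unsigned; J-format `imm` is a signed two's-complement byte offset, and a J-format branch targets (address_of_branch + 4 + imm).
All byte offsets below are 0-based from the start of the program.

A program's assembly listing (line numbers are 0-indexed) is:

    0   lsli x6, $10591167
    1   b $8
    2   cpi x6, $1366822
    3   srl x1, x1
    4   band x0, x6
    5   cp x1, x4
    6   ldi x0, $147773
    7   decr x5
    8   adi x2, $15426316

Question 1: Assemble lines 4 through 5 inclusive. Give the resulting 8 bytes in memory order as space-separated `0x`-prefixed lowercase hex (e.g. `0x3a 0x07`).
4. band fields op=0x17:5|rd=0:3|rs=6:3|pad=0:21 → word b8c00000h → b8 c0 00 00
5. cp fields op=0x19:5|rd=1:3|rs=4:3|pad=0:21 → word c9800000h → c9 80 00 00

0xb8 0xc0 0x00 0x00 0xc9 0x80 0x00 0x00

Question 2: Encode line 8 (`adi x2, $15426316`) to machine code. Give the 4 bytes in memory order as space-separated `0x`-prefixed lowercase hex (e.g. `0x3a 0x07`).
8. adi fields op=0xd:5|rd=2:3|imm=15426316:24 → word 6aeb630ch → 6a eb 63 0c

0x6a 0xeb 0x63 0x0c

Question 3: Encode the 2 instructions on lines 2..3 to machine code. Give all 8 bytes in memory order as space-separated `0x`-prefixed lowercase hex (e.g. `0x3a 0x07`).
0xde 0x14 0xdb 0x26 0xb1 0x20 0x00 0x00

2. cpi fields op=0x1b:5|rd=6:3|imm=1366822:24 → word de14db26h → de 14 db 26
3. srl fields op=0x16:5|rd=1:3|rs=1:3|pad=0:21 → word b1200000h → b1 20 00 00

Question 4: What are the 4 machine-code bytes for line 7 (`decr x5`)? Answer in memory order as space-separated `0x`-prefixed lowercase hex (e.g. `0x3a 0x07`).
line 7 (decr): pack op=0x15:5|rd=5:3|pad=0:24 = 0xad000000; big→ ad 00 00 00

0xad 0x00 0x00 0x00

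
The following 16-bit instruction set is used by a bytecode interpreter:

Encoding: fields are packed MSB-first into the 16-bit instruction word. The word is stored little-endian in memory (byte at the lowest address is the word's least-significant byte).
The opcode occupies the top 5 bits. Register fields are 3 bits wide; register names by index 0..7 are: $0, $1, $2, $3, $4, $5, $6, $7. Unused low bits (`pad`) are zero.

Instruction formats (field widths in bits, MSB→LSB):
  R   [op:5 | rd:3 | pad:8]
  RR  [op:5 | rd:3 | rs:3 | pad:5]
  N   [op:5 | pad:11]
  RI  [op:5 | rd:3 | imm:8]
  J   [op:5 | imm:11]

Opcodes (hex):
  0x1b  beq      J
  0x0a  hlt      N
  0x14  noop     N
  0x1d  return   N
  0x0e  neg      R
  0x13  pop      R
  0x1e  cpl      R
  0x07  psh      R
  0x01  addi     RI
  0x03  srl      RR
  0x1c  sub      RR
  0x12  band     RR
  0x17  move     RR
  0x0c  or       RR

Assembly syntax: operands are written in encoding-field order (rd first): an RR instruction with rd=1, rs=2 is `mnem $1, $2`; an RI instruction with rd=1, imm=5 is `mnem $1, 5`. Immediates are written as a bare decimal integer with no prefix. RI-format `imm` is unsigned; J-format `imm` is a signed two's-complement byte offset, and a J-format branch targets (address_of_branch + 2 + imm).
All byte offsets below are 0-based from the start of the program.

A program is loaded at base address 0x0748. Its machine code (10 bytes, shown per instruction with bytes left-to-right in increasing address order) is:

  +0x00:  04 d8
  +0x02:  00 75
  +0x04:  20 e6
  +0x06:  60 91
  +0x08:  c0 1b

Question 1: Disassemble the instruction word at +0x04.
sub $6, $1

@+04  little-endian(20 e6) = 0xe620
  top 5b → 0x1c → sub [RR]
  rd@[10:8]=0x6 ⇒ $6
  rs@[7:5]=0x1 ⇒ $1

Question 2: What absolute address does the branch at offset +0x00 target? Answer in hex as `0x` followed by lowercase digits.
@+00  little-endian(04 d8) = 0xd804
  op=0xd804>>11=0x1b ⇒ beq (J)
  imm: (w>>0)&0x7ff=0x4 → 4
  target = base 0x0748 + off 0x00 + 2 + imm 4 = 0x074e

0x074e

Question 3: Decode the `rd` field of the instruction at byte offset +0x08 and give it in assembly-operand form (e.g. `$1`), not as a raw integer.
[08] c0 1b → 0x1bc0
  top 5b → 0x3 → srl [RR]
  [10:8] rd=3 = $3
  [7:5] rs=6 = $6

$3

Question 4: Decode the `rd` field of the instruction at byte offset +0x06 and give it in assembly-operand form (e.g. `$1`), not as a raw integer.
$1

+0x06: 60 91 ⇒ word 0x9160 (little)
  top 5b → 0x12 → band [RR]
  rd@[10:8]=0x1 ⇒ $1
  rs@[7:5]=0x3 ⇒ $3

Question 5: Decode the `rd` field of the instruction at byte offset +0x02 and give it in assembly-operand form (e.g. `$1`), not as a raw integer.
@+02  little-endian(00 75) = 0x7500
  top 5b → 0xe → neg [R]
  rd@[10:8]=0x5 ⇒ $5

$5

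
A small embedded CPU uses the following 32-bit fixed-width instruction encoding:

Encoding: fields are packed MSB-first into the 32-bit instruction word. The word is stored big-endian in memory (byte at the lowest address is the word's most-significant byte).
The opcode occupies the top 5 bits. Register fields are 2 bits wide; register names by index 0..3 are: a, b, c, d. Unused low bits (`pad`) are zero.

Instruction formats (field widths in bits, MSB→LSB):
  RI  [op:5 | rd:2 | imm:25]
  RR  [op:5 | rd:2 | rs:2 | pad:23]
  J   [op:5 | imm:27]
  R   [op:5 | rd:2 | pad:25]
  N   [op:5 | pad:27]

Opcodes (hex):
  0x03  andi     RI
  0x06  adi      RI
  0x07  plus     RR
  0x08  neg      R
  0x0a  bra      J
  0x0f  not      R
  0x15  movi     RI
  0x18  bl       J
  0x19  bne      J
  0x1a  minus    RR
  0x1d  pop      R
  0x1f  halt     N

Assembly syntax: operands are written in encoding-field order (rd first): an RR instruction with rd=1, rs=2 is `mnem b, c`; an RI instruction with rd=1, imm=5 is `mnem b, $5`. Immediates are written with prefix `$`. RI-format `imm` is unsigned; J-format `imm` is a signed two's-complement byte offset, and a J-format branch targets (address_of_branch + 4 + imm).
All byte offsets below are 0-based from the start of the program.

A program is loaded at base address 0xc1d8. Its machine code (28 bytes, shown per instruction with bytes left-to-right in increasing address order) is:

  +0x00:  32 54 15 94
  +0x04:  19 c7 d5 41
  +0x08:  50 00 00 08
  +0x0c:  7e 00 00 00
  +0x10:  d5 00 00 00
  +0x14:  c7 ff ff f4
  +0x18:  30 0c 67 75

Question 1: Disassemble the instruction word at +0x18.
+0x18: 30 0c 67 75 ⇒ word 0x300c6775 (big)
  opcode bits[31:27]=0x6: adi/RI
  [26:25] rd=0 = a
  [24:0] imm=812917 = $812917

adi a, $812917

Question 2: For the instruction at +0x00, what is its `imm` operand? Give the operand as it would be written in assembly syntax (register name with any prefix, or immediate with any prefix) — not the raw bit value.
$5510548

+0x00: 32 54 15 94 ⇒ word 0x32541594 (big)
  op=0x32541594>>27=0x6 ⇒ adi (RI)
  rd: (w>>25)&0x3=0x1 → b
  imm: (w>>0)&0x1ffffff=0x541594 → $5510548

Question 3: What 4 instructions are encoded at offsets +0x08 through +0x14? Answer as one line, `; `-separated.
@+08  big-endian(50 00 00 08) = 0x50000008
  opcode bits[31:27]=0xa: bra/J
  [26:0] imm=8 = $8
@+0c  big-endian(7e 00 00 00) = 0x7e000000
  opcode bits[31:27]=0xf: not/R
  [26:25] rd=3 = d
@+10  big-endian(d5 00 00 00) = 0xd5000000
  opcode bits[31:27]=0x1a: minus/RR
  [26:25] rd=2 = c
  [24:23] rs=2 = c
@+14  big-endian(c7 ff ff f4) = 0xc7fffff4
  opcode bits[31:27]=0x18: bl/J
  [26:0] imm=134217716 (s27→-12) = $-12

bra $8; not d; minus c, c; bl $-12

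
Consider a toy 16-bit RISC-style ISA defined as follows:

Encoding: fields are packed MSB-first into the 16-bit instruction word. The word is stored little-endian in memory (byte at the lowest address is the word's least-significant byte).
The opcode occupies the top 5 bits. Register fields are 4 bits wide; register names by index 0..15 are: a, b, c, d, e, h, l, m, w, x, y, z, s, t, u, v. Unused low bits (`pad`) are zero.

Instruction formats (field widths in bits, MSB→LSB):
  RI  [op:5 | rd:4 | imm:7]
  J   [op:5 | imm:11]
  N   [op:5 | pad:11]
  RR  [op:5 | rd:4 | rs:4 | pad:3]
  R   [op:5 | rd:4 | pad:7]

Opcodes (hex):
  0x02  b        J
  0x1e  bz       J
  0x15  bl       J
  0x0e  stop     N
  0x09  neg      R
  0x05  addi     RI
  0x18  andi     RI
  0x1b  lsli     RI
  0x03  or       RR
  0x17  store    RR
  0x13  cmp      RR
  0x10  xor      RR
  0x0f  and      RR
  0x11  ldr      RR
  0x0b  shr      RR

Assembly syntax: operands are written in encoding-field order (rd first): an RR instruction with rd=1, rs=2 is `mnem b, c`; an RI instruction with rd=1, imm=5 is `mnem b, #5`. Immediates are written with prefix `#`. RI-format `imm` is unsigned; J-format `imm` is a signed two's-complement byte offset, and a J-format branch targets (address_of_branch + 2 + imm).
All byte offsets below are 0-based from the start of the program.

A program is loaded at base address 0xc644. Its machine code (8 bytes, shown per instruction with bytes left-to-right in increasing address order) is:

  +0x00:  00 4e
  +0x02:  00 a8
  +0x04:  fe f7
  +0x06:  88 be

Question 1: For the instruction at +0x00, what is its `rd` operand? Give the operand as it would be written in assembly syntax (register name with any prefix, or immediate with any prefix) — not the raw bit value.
s

off 0x00: read 00 4e as little → 0x4e00
  top 5b → 0x9 → neg [R]
  [10:7] rd=12 = s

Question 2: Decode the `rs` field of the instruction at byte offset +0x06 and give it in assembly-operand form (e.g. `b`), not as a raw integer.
[06] 88 be → 0xbe88
  opcode bits[15:11]=0x17: store/RR
  rd@[10:7]=0xd ⇒ t
  rs@[6:3]=0x1 ⇒ b

b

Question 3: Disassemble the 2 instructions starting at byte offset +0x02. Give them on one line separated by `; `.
bl #0; bz #-2

[02] 00 a8 → 0xa800
  opcode bits[15:11]=0x15: bl/J
  imm: (w>>0)&0x7ff=0x0 → #0
[04] fe f7 → 0xf7fe
  opcode bits[15:11]=0x1e: bz/J
  imm: (w>>0)&0x7ff=0x7fe (s11→-2) → #-2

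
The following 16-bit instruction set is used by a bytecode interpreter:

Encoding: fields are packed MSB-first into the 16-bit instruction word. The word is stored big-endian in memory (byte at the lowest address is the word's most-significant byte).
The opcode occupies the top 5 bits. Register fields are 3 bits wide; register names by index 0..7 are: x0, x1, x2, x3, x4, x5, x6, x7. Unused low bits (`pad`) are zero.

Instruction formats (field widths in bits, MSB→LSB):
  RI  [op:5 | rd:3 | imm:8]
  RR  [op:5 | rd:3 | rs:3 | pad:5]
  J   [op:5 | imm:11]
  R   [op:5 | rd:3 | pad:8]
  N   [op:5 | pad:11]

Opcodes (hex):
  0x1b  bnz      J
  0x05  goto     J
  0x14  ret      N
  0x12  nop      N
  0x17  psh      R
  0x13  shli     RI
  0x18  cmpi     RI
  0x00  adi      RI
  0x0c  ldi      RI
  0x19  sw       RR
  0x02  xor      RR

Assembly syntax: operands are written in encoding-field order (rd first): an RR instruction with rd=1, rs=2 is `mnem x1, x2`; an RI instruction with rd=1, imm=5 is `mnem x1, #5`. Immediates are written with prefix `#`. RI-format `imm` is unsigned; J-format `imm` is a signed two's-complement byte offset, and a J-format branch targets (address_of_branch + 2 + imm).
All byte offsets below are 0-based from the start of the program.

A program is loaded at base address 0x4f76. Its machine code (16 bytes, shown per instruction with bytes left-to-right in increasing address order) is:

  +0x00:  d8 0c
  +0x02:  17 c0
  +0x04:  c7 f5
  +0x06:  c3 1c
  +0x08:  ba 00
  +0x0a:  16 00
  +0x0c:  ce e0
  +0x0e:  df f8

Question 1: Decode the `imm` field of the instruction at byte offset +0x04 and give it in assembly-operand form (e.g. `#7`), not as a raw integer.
+0x04: c7 f5 ⇒ word 0xc7f5 (big)
  top 5b → 0x18 → cmpi [RI]
  rd@[10:8]=0x7 ⇒ x7
  imm@[7:0]=0xf5 ⇒ #245

#245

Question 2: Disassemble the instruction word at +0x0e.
off 0x0e: read df f8 as big → 0xdff8
  opcode bits[15:11]=0x1b: bnz/J
  imm: (w>>0)&0x7ff=0x7f8 (s11→-8) → #-8

bnz #-8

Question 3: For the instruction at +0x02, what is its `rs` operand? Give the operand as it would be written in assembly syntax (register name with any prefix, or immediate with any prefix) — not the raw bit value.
x6

+0x02: 17 c0 ⇒ word 0x17c0 (big)
  opcode bits[15:11]=0x2: xor/RR
  rd@[10:8]=0x7 ⇒ x7
  rs@[7:5]=0x6 ⇒ x6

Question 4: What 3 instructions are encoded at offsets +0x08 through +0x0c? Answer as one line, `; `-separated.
psh x2; xor x6, x0; sw x6, x7

off 0x08: read ba 00 as big → 0xba00
  top 5b → 0x17 → psh [R]
  rd: (w>>8)&0x7=0x2 → x2
off 0x0a: read 16 00 as big → 0x1600
  top 5b → 0x2 → xor [RR]
  rd: (w>>8)&0x7=0x6 → x6
  rs: (w>>5)&0x7=0x0 → x0
off 0x0c: read ce e0 as big → 0xcee0
  top 5b → 0x19 → sw [RR]
  rd: (w>>8)&0x7=0x6 → x6
  rs: (w>>5)&0x7=0x7 → x7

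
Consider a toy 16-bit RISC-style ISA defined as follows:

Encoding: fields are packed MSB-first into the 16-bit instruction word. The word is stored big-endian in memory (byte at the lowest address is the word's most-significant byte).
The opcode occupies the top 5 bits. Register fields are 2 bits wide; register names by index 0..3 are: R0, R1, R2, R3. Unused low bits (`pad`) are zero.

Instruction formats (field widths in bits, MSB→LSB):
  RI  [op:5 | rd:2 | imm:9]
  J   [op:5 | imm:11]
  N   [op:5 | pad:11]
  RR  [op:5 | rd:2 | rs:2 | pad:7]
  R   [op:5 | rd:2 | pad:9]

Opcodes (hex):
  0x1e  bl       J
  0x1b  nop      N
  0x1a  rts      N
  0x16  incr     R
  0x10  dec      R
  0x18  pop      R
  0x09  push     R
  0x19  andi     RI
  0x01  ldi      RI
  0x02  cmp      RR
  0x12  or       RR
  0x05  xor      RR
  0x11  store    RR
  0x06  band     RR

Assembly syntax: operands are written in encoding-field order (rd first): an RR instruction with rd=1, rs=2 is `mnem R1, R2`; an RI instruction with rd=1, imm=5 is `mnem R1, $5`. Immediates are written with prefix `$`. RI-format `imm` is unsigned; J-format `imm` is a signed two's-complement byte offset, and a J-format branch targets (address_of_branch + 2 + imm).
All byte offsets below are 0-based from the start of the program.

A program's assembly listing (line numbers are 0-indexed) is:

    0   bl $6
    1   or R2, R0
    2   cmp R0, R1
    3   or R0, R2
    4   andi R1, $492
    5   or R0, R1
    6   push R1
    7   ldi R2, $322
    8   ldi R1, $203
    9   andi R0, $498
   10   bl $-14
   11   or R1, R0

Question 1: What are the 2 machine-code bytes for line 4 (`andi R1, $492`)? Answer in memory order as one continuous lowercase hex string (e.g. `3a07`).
cbec

L4: andi op=0x19:5|rd=1:2|imm=492:9 ⇒ 0xcbec ⇒ big cb ec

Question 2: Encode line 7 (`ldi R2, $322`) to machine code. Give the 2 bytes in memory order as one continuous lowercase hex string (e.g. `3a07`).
0d42

line 7 (ldi): pack op=0x1:5|rd=2:2|imm=322:9 = 0x0d42; big→ 0d 42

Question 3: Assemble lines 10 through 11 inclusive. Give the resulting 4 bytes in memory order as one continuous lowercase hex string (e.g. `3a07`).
L10: bl op=0x1e:5|imm=-14:11 ⇒ 0xf7f2 ⇒ big f7 f2
L11: or op=0x12:5|rd=1:2|rs=0:2|pad=0:7 ⇒ 0x9200 ⇒ big 92 00

f7f29200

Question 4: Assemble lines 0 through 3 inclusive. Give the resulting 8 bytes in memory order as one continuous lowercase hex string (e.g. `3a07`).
0. bl fields op=0x1e:5|imm=6:11 → word f006h → f0 06
1. or fields op=0x12:5|rd=2:2|rs=0:2|pad=0:7 → word 9400h → 94 00
2. cmp fields op=0x2:5|rd=0:2|rs=1:2|pad=0:7 → word 1080h → 10 80
3. or fields op=0x12:5|rd=0:2|rs=2:2|pad=0:7 → word 9100h → 91 00

f006940010809100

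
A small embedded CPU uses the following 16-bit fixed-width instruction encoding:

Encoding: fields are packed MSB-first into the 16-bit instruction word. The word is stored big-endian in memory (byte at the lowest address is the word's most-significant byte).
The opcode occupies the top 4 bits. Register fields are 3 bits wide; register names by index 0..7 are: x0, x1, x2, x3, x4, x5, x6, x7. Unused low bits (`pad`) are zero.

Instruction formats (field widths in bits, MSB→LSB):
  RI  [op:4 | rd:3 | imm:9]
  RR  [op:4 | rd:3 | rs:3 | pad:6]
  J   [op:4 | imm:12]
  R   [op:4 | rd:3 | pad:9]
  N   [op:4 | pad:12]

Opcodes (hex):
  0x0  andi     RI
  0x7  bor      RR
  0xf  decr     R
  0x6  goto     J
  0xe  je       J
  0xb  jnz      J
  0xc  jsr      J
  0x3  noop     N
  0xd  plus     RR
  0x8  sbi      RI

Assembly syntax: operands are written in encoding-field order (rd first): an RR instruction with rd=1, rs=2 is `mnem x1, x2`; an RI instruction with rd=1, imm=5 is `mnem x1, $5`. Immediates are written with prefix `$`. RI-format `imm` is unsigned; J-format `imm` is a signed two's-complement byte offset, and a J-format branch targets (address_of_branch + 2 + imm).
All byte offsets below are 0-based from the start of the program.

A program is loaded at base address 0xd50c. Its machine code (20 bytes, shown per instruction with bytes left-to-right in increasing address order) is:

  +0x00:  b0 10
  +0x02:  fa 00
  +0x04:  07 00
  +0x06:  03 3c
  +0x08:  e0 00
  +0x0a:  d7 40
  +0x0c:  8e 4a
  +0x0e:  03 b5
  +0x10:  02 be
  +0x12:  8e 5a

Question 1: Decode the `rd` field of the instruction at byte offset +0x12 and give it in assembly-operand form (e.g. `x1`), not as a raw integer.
x7

[12] 8e 5a → 0x8e5a
  op=0x8e5a>>12=0x8 ⇒ sbi (RI)
  rd: (w>>9)&0x7=0x7 → x7
  imm: (w>>0)&0x1ff=0x5a → $90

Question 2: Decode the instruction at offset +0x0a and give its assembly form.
off 0x0a: read d7 40 as big → 0xd740
  opcode bits[15:12]=0xd: plus/RR
  [11:9] rd=3 = x3
  [8:6] rs=5 = x5

plus x3, x5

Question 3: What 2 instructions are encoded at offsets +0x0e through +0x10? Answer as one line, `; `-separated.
andi x1, $437; andi x1, $190

[0e] 03 b5 → 0x03b5
  top 4b → 0x0 → andi [RI]
  [11:9] rd=1 = x1
  [8:0] imm=437 = $437
[10] 02 be → 0x02be
  top 4b → 0x0 → andi [RI]
  [11:9] rd=1 = x1
  [8:0] imm=190 = $190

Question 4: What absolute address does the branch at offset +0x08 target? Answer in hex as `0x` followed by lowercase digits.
0xd516

@+08  big-endian(e0 00) = 0xe000
  op=0xe000>>12=0xe ⇒ je (J)
  imm: (w>>0)&0xfff=0x0 → $0
  target = base 0xd50c + off 0x08 + 2 + imm 0 = 0xd516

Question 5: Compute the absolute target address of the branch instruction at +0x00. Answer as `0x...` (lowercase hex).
off 0x00: read b0 10 as big → 0xb010
  top 4b → 0xb → jnz [J]
  imm@[11:0]=0x10 ⇒ $16
  target = base 0xd50c + off 0x00 + 2 + imm 16 = 0xd51e

0xd51e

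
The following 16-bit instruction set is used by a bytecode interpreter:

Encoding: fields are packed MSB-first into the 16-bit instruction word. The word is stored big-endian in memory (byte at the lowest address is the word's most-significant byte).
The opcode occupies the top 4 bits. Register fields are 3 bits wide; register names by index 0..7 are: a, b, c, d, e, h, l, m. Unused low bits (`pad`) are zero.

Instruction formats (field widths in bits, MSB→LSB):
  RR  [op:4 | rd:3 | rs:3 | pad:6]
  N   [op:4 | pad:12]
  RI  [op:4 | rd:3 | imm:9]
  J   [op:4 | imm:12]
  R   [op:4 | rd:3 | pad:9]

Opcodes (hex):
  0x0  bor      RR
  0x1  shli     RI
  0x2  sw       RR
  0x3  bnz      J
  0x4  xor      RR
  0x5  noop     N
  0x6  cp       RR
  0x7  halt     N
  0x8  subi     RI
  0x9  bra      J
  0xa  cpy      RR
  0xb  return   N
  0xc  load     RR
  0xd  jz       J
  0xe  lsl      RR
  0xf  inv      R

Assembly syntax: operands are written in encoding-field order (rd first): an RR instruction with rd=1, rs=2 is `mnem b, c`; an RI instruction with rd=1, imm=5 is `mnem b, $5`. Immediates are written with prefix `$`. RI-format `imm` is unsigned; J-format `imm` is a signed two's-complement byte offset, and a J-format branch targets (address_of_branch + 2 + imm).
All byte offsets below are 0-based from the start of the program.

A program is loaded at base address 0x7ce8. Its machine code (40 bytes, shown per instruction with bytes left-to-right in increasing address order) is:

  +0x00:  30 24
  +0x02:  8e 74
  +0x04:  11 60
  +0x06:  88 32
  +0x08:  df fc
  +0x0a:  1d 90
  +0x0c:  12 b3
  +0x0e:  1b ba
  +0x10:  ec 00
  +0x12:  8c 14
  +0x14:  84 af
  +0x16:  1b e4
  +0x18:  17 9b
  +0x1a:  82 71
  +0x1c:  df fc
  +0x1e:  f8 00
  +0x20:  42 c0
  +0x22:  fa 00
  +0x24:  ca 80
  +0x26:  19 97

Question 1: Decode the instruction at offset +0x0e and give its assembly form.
shli h, $442

+0x0e: 1b ba ⇒ word 0x1bba (big)
  top 4b → 0x1 → shli [RI]
  [11:9] rd=5 = h
  [8:0] imm=442 = $442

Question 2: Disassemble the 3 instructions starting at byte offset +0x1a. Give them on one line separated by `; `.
+0x1a: 82 71 ⇒ word 0x8271 (big)
  opcode bits[15:12]=0x8: subi/RI
  rd@[11:9]=0x1 ⇒ b
  imm@[8:0]=0x71 ⇒ $113
+0x1c: df fc ⇒ word 0xdffc (big)
  opcode bits[15:12]=0xd: jz/J
  imm@[11:0]=0xffc (s12→-4) ⇒ $-4
+0x1e: f8 00 ⇒ word 0xf800 (big)
  opcode bits[15:12]=0xf: inv/R
  rd@[11:9]=0x4 ⇒ e

subi b, $113; jz $-4; inv e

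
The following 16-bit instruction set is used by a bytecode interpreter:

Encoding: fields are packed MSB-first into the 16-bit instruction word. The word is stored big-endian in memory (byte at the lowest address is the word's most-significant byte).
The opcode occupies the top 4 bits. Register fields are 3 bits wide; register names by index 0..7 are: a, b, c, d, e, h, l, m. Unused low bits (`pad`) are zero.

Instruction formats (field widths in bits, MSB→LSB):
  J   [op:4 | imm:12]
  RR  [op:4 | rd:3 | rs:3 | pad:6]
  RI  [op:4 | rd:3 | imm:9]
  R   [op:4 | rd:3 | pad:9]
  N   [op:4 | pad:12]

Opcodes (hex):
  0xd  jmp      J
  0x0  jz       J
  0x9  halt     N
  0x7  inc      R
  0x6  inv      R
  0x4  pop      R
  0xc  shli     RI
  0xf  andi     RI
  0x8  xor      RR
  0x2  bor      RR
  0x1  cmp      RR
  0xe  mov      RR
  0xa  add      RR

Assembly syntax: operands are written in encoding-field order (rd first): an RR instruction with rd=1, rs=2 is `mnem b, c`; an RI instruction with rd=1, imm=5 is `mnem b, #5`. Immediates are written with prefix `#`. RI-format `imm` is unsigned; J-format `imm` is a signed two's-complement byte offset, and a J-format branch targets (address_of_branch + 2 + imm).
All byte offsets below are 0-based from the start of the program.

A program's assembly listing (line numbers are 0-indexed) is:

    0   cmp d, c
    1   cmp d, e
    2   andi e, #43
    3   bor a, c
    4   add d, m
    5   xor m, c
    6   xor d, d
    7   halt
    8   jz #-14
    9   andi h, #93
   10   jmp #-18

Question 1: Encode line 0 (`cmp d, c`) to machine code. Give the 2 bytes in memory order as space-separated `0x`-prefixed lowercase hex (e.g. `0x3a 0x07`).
0. cmp fields op=0x1:4|rd=3:3|rs=2:3|pad=0:6 → word 1680h → 16 80

0x16 0x80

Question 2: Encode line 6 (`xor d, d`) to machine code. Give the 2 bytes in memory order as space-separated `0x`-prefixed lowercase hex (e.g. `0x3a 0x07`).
0x86 0xc0

6. xor fields op=0x8:4|rd=3:3|rs=3:3|pad=0:6 → word 86c0h → 86 c0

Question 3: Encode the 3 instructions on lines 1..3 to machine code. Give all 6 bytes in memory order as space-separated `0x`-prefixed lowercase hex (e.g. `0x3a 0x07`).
line 1 (cmp): pack op=0x1:4|rd=3:3|rs=4:3|pad=0:6 = 0x1700; big→ 17 00
line 2 (andi): pack op=0xf:4|rd=4:3|imm=43:9 = 0xf82b; big→ f8 2b
line 3 (bor): pack op=0x2:4|rd=0:3|rs=2:3|pad=0:6 = 0x2080; big→ 20 80

0x17 0x00 0xf8 0x2b 0x20 0x80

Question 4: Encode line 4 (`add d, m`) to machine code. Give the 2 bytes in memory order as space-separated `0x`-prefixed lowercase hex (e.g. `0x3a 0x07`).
line 4 (add): pack op=0xa:4|rd=3:3|rs=7:3|pad=0:6 = 0xa7c0; big→ a7 c0

0xa7 0xc0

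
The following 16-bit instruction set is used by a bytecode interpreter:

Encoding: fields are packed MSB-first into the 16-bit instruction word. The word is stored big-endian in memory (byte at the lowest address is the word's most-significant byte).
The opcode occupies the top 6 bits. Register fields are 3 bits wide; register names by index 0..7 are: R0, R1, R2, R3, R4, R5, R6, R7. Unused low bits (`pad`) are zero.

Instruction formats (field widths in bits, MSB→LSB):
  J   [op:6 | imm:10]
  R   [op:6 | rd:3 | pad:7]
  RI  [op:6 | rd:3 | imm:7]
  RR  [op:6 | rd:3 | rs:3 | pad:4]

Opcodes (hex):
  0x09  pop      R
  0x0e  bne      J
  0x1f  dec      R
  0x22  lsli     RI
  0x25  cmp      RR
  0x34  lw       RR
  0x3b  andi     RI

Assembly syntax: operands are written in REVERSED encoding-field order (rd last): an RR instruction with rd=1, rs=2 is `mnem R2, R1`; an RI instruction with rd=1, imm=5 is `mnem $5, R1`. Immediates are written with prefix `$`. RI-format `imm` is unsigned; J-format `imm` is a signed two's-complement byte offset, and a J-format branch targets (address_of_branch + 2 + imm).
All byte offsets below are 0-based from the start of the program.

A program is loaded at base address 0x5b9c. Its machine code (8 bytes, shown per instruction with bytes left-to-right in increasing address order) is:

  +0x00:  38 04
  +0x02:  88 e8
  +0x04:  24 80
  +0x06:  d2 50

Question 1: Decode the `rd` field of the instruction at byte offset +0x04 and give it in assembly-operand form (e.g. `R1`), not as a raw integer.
@+04  big-endian(24 80) = 0x2480
  op=0x2480>>10=0x9 ⇒ pop (R)
  rd: (w>>7)&0x7=0x1 → R1

R1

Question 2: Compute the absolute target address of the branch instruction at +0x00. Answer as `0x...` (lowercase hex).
0x5ba2

+0x00: 38 04 ⇒ word 0x3804 (big)
  top 6b → 0xe → bne [J]
  imm@[9:0]=0x4 ⇒ $4
  target = base 0x5b9c + off 0x00 + 2 + imm 4 = 0x5ba2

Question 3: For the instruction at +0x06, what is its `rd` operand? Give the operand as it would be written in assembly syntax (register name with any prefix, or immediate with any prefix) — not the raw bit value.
R4

@+06  big-endian(d2 50) = 0xd250
  op=0xd250>>10=0x34 ⇒ lw (RR)
  rd: (w>>7)&0x7=0x4 → R4
  rs: (w>>4)&0x7=0x5 → R5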